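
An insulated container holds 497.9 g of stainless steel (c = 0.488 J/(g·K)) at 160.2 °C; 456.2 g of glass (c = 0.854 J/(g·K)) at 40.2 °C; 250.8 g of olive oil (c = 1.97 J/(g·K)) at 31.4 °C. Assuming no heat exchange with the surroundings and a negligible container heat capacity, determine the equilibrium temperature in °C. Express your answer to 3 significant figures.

Σ mᵢcᵢ(T − Tᵢ) = 0  ⇒  T = Σ mᵢcᵢTᵢ / Σ mᵢcᵢ
Σ mᵢcᵢ = 497.9×0.488 + 456.2×0.854 + 250.8×1.97 = 1126.6460
Σ mᵢcᵢTᵢ = 242.9752×160.2 + 389.5948×40.2 + 494.076×31.4 = 70100
T = 70100 / 1126.6460 = 62.22 °C

T_f = 62.2 °C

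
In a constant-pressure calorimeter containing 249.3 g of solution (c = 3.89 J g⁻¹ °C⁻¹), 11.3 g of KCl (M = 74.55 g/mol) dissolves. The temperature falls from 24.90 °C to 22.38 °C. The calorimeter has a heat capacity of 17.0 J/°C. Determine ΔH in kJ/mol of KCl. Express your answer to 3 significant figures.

ΔH = 16.4 kJ/mol

|ΔT| = |22.38 − 24.90| = 2.52 °C
|q_surr| = (249.3 × 3.89 + 17.0) × 2.52 = 986.777 × 2.52 = 2487 J
n(KCl) = 11.3 / 74.55 = 0.1516 mol
Temperature fell, so q_rxn = +|q_surr| = 2.487 kJ
ΔH = q_rxn / n = 16.41 kJ/mol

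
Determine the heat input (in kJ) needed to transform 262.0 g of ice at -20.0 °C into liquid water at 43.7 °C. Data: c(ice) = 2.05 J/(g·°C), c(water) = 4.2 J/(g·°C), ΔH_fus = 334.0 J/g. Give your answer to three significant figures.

q = 146 kJ

q1 (heat ice -20.0→0.0 °C): 262.0 × 2.05 × 20.0 = 10742 J
q2 (melt at 0 °C): 262.0 × 334.0 = 87508 J
q3 (heat water 0.0→43.7 °C): 262.0 × 4.2 × 43.7 = 48087 J
Total: 10742 + 87508 + 48087 = 146337 J = 146 kJ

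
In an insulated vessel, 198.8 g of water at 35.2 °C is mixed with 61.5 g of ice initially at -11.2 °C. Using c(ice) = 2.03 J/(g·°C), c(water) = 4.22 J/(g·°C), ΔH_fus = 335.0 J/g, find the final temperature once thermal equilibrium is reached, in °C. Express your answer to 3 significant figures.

Heat to bring ice to 0 °C and melt it: q₁ = 61.5×2.03×11.2 + 61.5×335.0 = 22001 J
Heat the water can supply cooling to 0 °C: 198.8×4.22×35.2 = 29530.5 J > q₁, so all ice melts.
Energy balance: 198.8×4.22×(35.2 − T) = 22001 + 61.5×4.22×(T − 0)
838.936(35.2 − T) = 22001 + 259.53 T
29530.5 − 22001 = 1098.466 T
T = 7529.5 / 1098.466 = 6.8546 °C

T_f = 6.85 °C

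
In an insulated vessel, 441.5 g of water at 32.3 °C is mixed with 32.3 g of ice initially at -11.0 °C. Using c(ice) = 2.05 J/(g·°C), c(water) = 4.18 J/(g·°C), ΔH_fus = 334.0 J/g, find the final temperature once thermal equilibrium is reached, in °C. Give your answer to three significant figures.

Heat to bring ice to 0 °C and melt it: q₁ = 32.3×2.05×11.0 + 32.3×334.0 = 11517 J
Heat the water can supply cooling to 0 °C: 441.5×4.18×32.3 = 59608.7 J > q₁, so all ice melts.
Energy balance: 441.5×4.18×(32.3 − T) = 11517 + 32.3×4.18×(T − 0)
1845.47(32.3 − T) = 11517 + 135.014 T
59608.7 − 11517 = 1980.484 T
T = 48091.7 / 1980.484 = 24.28 °C

T_f = 24.3 °C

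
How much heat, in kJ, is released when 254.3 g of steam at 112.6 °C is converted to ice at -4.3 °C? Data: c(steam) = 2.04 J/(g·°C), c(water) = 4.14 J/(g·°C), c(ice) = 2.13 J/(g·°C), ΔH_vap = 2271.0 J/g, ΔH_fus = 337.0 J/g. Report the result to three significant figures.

q1 (cool steam 112.6→100 °C): 254.3 × 2.04 × 12.6 = 6537 J
q2 (condense at 100 °C): 254.3 × 2271.0 = 577515 J
q3 (cool water 100→0 °C): 254.3 × 4.14 × 100.0 = 105280 J
q4 (freeze at 0 °C): 254.3 × 337.0 = 85699 J
q5 (cool ice 0→-4.3 °C): 254.3 × 2.13 × 4.3 = 2329 J
Total: 6537 + 577515 + 105280 + 85699 + 2329 = 777360 J = 777 kJ

q = 777 kJ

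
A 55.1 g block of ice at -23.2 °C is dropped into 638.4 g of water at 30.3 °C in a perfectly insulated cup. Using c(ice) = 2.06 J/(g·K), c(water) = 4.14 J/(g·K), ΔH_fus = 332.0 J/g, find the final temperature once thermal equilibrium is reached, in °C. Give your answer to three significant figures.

T_f = 20.6 °C

Heat to bring ice to 0 °C and melt it: q₁ = 55.1×2.06×23.2 + 55.1×332.0 = 20927 J
Heat the water can supply cooling to 0 °C: 638.4×4.14×30.3 = 80082.2 J > q₁, so all ice melts.
Energy balance: 638.4×4.14×(30.3 − T) = 20927 + 55.1×4.14×(T − 0)
2642.976(30.3 − T) = 20927 + 228.114 T
80082.2 − 20927 = 2871.090 T
T = 59155.2 / 2871.090 = 20.60 °C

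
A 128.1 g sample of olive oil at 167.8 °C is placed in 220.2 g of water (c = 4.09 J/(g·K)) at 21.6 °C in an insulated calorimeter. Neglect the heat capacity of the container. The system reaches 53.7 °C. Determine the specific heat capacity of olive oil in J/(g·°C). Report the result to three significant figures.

q_gained = (220.2 × 4.09) × (53.7 − 21.6) = 28910 J
q_lost = 128.1 × c × (167.8 − 53.7) = 14616.21 c
Set equal: c = 28910 / 14616.21 = 1.98 J/(g·°C)

c = 1.98 J/(g·°C)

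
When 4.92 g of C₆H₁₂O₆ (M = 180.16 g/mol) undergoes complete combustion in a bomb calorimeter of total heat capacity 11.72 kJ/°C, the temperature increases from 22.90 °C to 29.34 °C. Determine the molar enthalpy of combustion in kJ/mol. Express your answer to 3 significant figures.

ΔH = -2760 kJ/mol

ΔT = 29.34 − 22.90 = 6.44 °C
q_cal = C_cal × ΔT = 11.72 × 6.44 = 75.4768 kJ
n = 4.92 / 180.16 = 0.02731 mol
q_rxn = −q_cal = -75.4768 kJ
ΔH = -75.4768 / 0.02731 = -2764 kJ/mol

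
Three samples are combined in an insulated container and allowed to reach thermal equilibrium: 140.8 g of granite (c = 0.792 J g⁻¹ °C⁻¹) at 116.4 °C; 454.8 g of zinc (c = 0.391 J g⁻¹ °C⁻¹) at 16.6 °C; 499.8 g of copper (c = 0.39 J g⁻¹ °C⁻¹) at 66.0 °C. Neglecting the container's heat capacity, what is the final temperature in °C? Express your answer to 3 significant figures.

Σ mᵢcᵢ(T − Tᵢ) = 0  ⇒  T = Σ mᵢcᵢTᵢ / Σ mᵢcᵢ
Σ mᵢcᵢ = 140.8×0.792 + 454.8×0.391 + 499.8×0.39 = 484.2624
Σ mᵢcᵢTᵢ = 111.5136×116.4 + 177.8268×16.6 + 194.922×66.0 = 28797
T = 28797 / 484.2624 = 59.47 °C

T_f = 59.5 °C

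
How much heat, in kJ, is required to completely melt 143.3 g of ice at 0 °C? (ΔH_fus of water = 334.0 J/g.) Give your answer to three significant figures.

q = 47.9 kJ

q = m × ΔH_fus = 143.3 × 334.0 = 47860 J = 47.9 kJ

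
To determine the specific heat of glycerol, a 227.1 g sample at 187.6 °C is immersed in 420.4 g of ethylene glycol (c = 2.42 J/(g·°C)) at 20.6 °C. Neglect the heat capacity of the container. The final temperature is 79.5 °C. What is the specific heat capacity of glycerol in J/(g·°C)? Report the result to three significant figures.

q_gained = (420.4 × 2.42) × (79.5 − 20.6) = 59920 J
q_lost = 227.1 × c × (187.6 − 79.5) = 24549.51 c
Set equal: c = 59920 / 24549.51 = 2.44 J/(g·°C)

c = 2.44 J/(g·°C)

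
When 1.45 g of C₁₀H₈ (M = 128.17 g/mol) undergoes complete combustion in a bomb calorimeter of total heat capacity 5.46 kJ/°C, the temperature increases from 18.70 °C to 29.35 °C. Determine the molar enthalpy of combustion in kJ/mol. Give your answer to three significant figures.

ΔT = 29.35 − 18.70 = 10.65 °C
q_cal = C_cal × ΔT = 5.46 × 10.65 = 58.149 kJ
n = 1.45 / 128.17 = 0.01131 mol
q_rxn = −q_cal = -58.149 kJ
ΔH = -58.149 / 0.01131 = -5141 kJ/mol

ΔH = -5140 kJ/mol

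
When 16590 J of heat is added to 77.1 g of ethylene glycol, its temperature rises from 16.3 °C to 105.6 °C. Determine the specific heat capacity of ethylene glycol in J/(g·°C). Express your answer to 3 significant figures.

c = 2.41 J/(g·°C)

c = q / (m ΔT) = 16590 / (77.1 × 89.3)
c = 16590 / 6885.03 = 2.41 J/(g·°C)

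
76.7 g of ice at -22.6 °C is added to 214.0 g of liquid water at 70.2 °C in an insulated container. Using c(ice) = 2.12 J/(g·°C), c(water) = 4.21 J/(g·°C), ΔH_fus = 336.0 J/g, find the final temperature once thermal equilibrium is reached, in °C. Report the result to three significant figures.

T_f = 27.6 °C

Heat to bring ice to 0 °C and melt it: q₁ = 76.7×2.12×22.6 + 76.7×336.0 = 29446 J
Heat the water can supply cooling to 0 °C: 214.0×4.21×70.2 = 63246.0 J > q₁, so all ice melts.
Energy balance: 214.0×4.21×(70.2 − T) = 29446 + 76.7×4.21×(T − 0)
900.94(70.2 − T) = 29446 + 322.907 T
63246.0 − 29446 = 1223.847 T
T = 33800.0 / 1223.847 = 27.62 °C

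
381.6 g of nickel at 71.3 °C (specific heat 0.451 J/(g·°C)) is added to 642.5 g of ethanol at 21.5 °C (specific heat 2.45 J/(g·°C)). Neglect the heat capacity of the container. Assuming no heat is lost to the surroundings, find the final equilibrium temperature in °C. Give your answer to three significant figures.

T_f = 26.4 °C

Heat lost by nickel = heat gained by ethanol.
(381.6)(0.451)(71.3 − T) = (642.5)(2.45)(T − 21.5)
172.1016 (71.3 − T) = 1574.125 (T − 21.5)
12271 − 172.1016 T = 1574.125 T − 33844
46115 = 1746.2266 T
T = 26.41 °C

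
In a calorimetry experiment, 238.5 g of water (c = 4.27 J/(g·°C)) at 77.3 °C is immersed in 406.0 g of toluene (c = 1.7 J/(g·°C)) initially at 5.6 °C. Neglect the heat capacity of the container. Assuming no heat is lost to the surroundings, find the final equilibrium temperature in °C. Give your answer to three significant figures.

T_f = 48.3 °C

Heat lost by water = heat gained by toluene.
(238.5)(4.27)(77.3 − T) = (406.0)(1.7)(T − 5.6)
1018.395 (77.3 − T) = 690.2 (T − 5.6)
78722 − 1018.395 T = 690.2 T − 3865.1
82587.1 = 1708.595 T
T = 48.34 °C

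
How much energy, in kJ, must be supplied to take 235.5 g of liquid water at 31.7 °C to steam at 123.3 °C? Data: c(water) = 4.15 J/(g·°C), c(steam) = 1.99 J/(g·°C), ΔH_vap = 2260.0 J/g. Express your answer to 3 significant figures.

q1 (heat water 31.7→100.0 °C): 235.5 × 4.15 × 68.3 = 66751 J
q2 (vaporize at 100 °C): 235.5 × 2260.0 = 532230 J
q3 (heat steam 100.0→123.3 °C): 235.5 × 1.99 × 23.3 = 10919 J
Total: 66751 + 532230 + 10919 = 609900 J = 610 kJ

q = 610 kJ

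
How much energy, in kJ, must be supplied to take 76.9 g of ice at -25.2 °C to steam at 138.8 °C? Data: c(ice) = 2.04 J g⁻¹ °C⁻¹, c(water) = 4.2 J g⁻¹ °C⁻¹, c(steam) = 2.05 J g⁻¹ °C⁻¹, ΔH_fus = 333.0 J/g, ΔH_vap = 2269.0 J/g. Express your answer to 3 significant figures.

q1 (heat ice -25.2→0.0 °C): 76.9 × 2.04 × 25.2 = 3953 J
q2 (melt at 0 °C): 76.9 × 333.0 = 25608 J
q3 (heat water 0.0→100.0 °C): 76.9 × 4.2 × 100.0 = 32298 J
q4 (vaporize at 100 °C): 76.9 × 2269.0 = 174486 J
q5 (heat steam 100.0→138.8 °C): 76.9 × 2.05 × 38.8 = 6117 J
Total: 3953 + 25608 + 32298 + 174486 + 6117 = 242462 J = 242 kJ

q = 242 kJ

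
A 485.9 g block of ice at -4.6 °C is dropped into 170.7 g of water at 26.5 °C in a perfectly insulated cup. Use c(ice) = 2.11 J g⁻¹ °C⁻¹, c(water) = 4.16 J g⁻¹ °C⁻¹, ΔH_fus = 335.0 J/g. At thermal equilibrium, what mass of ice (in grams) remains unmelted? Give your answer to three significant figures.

m_ice remaining = 444 g

Heat to warm all ice to 0 °C: 485.9×2.11×4.6 = 4716.1 J
Heat released by water cooling to 0 °C: 170.7×4.16×26.5 = 18818 J
18818 J < 4716.1 + 485.9×335.0 = 167492.6 J, so not all ice melts; final T = 0 °C.
Heat left for melting: 18818 − 4716.1 = 14101.9 J
Mass melted = 14101.9 / 335.0 = 42.10 g
Ice remaining = 485.9 − 42.10 = 443.80 g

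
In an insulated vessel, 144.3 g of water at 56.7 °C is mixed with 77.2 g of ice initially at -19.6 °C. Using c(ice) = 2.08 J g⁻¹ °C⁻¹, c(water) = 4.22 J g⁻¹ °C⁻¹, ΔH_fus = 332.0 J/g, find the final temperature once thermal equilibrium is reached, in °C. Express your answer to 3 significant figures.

Heat to bring ice to 0 °C and melt it: q₁ = 77.2×2.08×19.6 + 77.2×332.0 = 28778 J
Heat the water can supply cooling to 0 °C: 144.3×4.22×56.7 = 34527.2 J > q₁, so all ice melts.
Energy balance: 144.3×4.22×(56.7 − T) = 28778 + 77.2×4.22×(T − 0)
608.946(56.7 − T) = 28778 + 325.784 T
34527.2 − 28778 = 934.730 T
T = 5749.2 / 934.730 = 6.151 °C

T_f = 6.15 °C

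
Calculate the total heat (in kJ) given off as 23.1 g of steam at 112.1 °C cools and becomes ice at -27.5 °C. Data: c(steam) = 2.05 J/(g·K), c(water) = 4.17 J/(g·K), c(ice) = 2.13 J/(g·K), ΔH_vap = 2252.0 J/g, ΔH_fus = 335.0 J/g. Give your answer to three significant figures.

q = 71.3 kJ

q1 (cool steam 112.1→100 °C): 23.1 × 2.05 × 12.1 = 573 J
q2 (condense at 100 °C): 23.1 × 2252.0 = 52021 J
q3 (cool water 100→0 °C): 23.1 × 4.17 × 100.0 = 9633 J
q4 (freeze at 0 °C): 23.1 × 335.0 = 7739 J
q5 (cool ice 0→-27.5 °C): 23.1 × 2.13 × 27.5 = 1353 J
Total: 573 + 52021 + 9633 + 7739 + 1353 = 71319 J = 71.3 kJ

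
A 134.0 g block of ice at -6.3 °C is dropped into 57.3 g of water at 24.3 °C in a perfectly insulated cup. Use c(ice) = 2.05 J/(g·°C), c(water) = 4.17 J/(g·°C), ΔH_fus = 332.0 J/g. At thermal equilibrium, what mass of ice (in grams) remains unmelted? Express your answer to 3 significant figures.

m_ice remaining = 122 g

Heat to warm all ice to 0 °C: 134.0×2.05×6.3 = 1730.6 J
Heat released by water cooling to 0 °C: 57.3×4.17×24.3 = 5806.3 J
5806.3 J < 1730.6 + 134.0×332.0 = 46218.6 J, so not all ice melts; final T = 0 °C.
Heat left for melting: 5806.3 − 1730.6 = 4075.7 J
Mass melted = 4075.7 / 332.0 = 12.28 g
Ice remaining = 134.0 − 12.28 = 121.72 g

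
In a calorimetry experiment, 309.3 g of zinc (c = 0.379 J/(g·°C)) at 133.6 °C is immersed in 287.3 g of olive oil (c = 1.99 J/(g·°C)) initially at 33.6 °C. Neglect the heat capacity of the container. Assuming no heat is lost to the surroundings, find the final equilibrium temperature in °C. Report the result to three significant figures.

Heat lost by zinc = heat gained by olive oil.
(309.3)(0.379)(133.6 − T) = (287.3)(1.99)(T − 33.6)
117.2247 (133.6 − T) = 571.727 (T − 33.6)
15661 − 117.2247 T = 571.727 T − 19210
34871 = 688.9517 T
T = 50.61 °C

T_f = 50.6 °C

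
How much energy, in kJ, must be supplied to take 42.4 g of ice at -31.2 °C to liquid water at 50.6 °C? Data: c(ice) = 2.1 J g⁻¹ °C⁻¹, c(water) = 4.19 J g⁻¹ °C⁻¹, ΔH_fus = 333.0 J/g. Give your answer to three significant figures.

q1 (heat ice -31.2→0.0 °C): 42.4 × 2.1 × 31.2 = 2778 J
q2 (melt at 0 °C): 42.4 × 333.0 = 14119 J
q3 (heat water 0.0→50.6 °C): 42.4 × 4.19 × 50.6 = 8989 J
Total: 2778 + 14119 + 8989 = 25886 J = 25.9 kJ

q = 25.9 kJ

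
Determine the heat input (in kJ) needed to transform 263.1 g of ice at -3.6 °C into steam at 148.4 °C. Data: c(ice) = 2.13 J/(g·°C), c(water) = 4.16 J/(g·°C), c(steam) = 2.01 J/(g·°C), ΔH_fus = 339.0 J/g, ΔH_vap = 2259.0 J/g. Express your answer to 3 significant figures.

q1 (heat ice -3.6→0.0 °C): 263.1 × 2.13 × 3.6 = 2017 J
q2 (melt at 0 °C): 263.1 × 339.0 = 89191 J
q3 (heat water 0.0→100.0 °C): 263.1 × 4.16 × 100.0 = 109450 J
q4 (vaporize at 100 °C): 263.1 × 2259.0 = 594343 J
q5 (heat steam 100.0→148.4 °C): 263.1 × 2.01 × 48.4 = 25595 J
Total: 2017 + 89191 + 109450 + 594343 + 25595 = 820596 J = 821 kJ

q = 821 kJ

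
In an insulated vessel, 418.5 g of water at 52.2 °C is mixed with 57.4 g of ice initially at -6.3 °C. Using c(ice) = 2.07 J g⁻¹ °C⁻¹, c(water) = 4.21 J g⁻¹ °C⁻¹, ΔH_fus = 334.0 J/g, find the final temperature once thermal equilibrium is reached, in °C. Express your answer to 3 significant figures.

Heat to bring ice to 0 °C and melt it: q₁ = 57.4×2.07×6.3 + 57.4×334.0 = 19920 J
Heat the water can supply cooling to 0 °C: 418.5×4.21×52.2 = 91970.4 J > q₁, so all ice melts.
Energy balance: 418.5×4.21×(52.2 − T) = 19920 + 57.4×4.21×(T − 0)
1761.885(52.2 − T) = 19920 + 241.654 T
91970.4 − 19920 = 2003.539 T
T = 72050.4 / 2003.539 = 35.96 °C

T_f = 36.0 °C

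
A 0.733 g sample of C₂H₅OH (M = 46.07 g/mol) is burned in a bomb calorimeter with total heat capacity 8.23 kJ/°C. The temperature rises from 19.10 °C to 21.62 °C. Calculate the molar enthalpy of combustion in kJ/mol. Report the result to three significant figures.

ΔH = -1300 kJ/mol

ΔT = 21.62 − 19.10 = 2.52 °C
q_cal = C_cal × ΔT = 8.23 × 2.52 = 20.7396 kJ
n = 0.733 / 46.07 = 0.01591 mol
q_rxn = −q_cal = -20.7396 kJ
ΔH = -20.7396 / 0.01591 = -1304 kJ/mol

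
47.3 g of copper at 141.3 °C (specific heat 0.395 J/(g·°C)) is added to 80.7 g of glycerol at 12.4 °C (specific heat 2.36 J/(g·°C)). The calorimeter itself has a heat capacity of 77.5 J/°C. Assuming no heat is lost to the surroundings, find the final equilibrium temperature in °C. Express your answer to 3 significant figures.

T_f = 20.8 °C

Heat lost by copper = heat gained by glycerol + calorimeter.
(47.3)(0.395)(141.3 − T) = [(80.7)(2.36) + 77.5](T − 12.4)
18.6835 (141.3 − T) = 267.952 (T − 12.4)
2640.0 − 18.6835 T = 267.952 T − 3322.6
5962.6 = 286.6355 T
T = 20.80 °C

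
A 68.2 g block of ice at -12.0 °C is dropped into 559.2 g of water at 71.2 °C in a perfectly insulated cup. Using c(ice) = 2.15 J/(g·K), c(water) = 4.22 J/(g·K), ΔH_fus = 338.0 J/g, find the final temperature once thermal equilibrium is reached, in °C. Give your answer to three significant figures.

T_f = 54.1 °C

Heat to bring ice to 0 °C and melt it: q₁ = 68.2×2.15×12.0 + 68.2×338.0 = 24811 J
Heat the water can supply cooling to 0 °C: 559.2×4.22×71.2 = 168019 J > q₁, so all ice melts.
Energy balance: 559.2×4.22×(71.2 − T) = 24811 + 68.2×4.22×(T − 0)
2359.824(71.2 − T) = 24811 + 287.804 T
168019 − 24811 = 2647.628 T
T = 143208 / 2647.628 = 54.09 °C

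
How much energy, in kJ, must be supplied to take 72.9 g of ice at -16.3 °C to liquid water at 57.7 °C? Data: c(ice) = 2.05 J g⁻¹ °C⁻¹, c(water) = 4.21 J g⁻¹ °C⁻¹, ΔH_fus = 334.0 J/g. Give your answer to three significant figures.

q = 44.5 kJ

q1 (heat ice -16.3→0.0 °C): 72.9 × 2.05 × 16.3 = 2436 J
q2 (melt at 0 °C): 72.9 × 334.0 = 24349 J
q3 (heat water 0.0→57.7 °C): 72.9 × 4.21 × 57.7 = 17709 J
Total: 2436 + 24349 + 17709 = 44494 J = 44.5 kJ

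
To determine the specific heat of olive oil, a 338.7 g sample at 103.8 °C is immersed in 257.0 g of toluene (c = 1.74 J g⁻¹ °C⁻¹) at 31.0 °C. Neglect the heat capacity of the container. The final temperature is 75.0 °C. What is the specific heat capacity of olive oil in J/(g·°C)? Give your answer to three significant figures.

c = 2.02 J/(g·°C)

q_gained = (257.0 × 1.74) × (75.0 − 31.0) = 19680 J
q_lost = 338.7 × c × (103.8 − 75.0) = 9754.56 c
Set equal: c = 19680 / 9754.56 = 2.02 J/(g·°C)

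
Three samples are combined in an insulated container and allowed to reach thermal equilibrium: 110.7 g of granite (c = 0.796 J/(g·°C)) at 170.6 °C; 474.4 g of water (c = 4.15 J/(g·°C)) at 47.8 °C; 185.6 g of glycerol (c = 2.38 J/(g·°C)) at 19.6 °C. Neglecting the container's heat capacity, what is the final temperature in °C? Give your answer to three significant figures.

Σ mᵢcᵢ(T − Tᵢ) = 0  ⇒  T = Σ mᵢcᵢTᵢ / Σ mᵢcᵢ
Σ mᵢcᵢ = 110.7×0.796 + 474.4×4.15 + 185.6×2.38 = 2498.6052
Σ mᵢcᵢTᵢ = 88.1172×170.6 + 1968.76×47.8 + 441.728×19.6 = 117800
T = 117800 / 2498.6052 = 47.146 °C

T_f = 47.1 °C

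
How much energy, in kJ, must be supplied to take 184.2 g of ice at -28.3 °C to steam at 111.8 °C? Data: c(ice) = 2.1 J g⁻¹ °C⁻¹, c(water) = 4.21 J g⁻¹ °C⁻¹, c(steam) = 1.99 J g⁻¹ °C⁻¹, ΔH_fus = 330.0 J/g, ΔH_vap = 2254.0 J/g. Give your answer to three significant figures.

q = 569 kJ

q1 (heat ice -28.3→0.0 °C): 184.2 × 2.1 × 28.3 = 10947 J
q2 (melt at 0 °C): 184.2 × 330.0 = 60786 J
q3 (heat water 0.0→100.0 °C): 184.2 × 4.21 × 100.0 = 77548 J
q4 (vaporize at 100 °C): 184.2 × 2254.0 = 415187 J
q5 (heat steam 100.0→111.8 °C): 184.2 × 1.99 × 11.8 = 4325 J
Total: 10947 + 60786 + 77548 + 415187 + 4325 = 568793 J = 569 kJ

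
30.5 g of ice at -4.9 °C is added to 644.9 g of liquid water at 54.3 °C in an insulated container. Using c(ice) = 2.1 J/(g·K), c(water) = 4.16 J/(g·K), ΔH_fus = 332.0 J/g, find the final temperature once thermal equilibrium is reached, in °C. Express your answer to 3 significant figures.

T_f = 48.1 °C

Heat to bring ice to 0 °C and melt it: q₁ = 30.5×2.1×4.9 + 30.5×332.0 = 10440 J
Heat the water can supply cooling to 0 °C: 644.9×4.16×54.3 = 145675 J > q₁, so all ice melts.
Energy balance: 644.9×4.16×(54.3 − T) = 10440 + 30.5×4.16×(T − 0)
2682.784(54.3 − T) = 10440 + 126.88 T
145675 − 10440 = 2809.664 T
T = 135235 / 2809.664 = 48.13 °C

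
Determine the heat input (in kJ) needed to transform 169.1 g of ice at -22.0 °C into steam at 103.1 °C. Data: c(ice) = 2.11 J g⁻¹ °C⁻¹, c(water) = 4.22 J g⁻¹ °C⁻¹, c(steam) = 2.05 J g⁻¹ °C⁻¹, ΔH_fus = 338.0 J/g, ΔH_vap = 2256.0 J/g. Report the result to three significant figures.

q1 (heat ice -22.0→0.0 °C): 169.1 × 2.11 × 22.0 = 7850 J
q2 (melt at 0 °C): 169.1 × 338.0 = 57156 J
q3 (heat water 0.0→100.0 °C): 169.1 × 4.22 × 100.0 = 71360 J
q4 (vaporize at 100 °C): 169.1 × 2256.0 = 381490 J
q5 (heat steam 100.0→103.1 °C): 169.1 × 2.05 × 3.1 = 1075 J
Total: 7850 + 57156 + 71360 + 381490 + 1075 = 518931 J = 519 kJ

q = 519 kJ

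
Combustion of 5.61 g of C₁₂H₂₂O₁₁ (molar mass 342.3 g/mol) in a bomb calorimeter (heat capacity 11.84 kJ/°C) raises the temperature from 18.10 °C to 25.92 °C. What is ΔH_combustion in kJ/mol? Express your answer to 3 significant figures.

ΔH = -5650 kJ/mol

ΔT = 25.92 − 18.10 = 7.82 °C
q_cal = C_cal × ΔT = 11.84 × 7.82 = 92.5888 kJ
n = 5.61 / 342.3 = 0.01639 mol
q_rxn = −q_cal = -92.5888 kJ
ΔH = -92.5888 / 0.01639 = -5649 kJ/mol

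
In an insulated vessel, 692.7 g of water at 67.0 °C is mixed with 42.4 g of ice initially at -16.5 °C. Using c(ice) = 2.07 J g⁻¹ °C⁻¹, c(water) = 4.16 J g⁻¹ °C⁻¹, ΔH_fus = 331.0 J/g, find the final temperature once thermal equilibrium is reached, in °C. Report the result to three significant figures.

T_f = 58.1 °C

Heat to bring ice to 0 °C and melt it: q₁ = 42.4×2.07×16.5 + 42.4×331.0 = 15483 J
Heat the water can supply cooling to 0 °C: 692.7×4.16×67.0 = 193069 J > q₁, so all ice melts.
Energy balance: 692.7×4.16×(67.0 − T) = 15483 + 42.4×4.16×(T − 0)
2881.632(67.0 − T) = 15483 + 176.384 T
193069 − 15483 = 3058.016 T
T = 177586 / 3058.016 = 58.07 °C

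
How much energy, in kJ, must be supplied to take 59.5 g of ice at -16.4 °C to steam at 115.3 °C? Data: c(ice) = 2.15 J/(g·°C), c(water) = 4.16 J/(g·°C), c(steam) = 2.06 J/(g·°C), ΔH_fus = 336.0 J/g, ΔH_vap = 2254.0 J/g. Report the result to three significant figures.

q = 183 kJ

q1 (heat ice -16.4→0.0 °C): 59.5 × 2.15 × 16.4 = 2098 J
q2 (melt at 0 °C): 59.5 × 336.0 = 19992 J
q3 (heat water 0.0→100.0 °C): 59.5 × 4.16 × 100.0 = 24752 J
q4 (vaporize at 100 °C): 59.5 × 2254.0 = 134113 J
q5 (heat steam 100.0→115.3 °C): 59.5 × 2.06 × 15.3 = 1875 J
Total: 2098 + 19992 + 24752 + 134113 + 1875 = 182830 J = 183 kJ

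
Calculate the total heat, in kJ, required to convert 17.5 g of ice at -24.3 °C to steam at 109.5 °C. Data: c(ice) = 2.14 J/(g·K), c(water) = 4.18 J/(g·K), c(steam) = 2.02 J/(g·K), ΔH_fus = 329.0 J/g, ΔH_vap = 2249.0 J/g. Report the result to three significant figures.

q = 53.7 kJ

q1 (heat ice -24.3→0.0 °C): 17.5 × 2.14 × 24.3 = 910 J
q2 (melt at 0 °C): 17.5 × 329.0 = 5758 J
q3 (heat water 0.0→100.0 °C): 17.5 × 4.18 × 100.0 = 7315 J
q4 (vaporize at 100 °C): 17.5 × 2249.0 = 39358 J
q5 (heat steam 100.0→109.5 °C): 17.5 × 2.02 × 9.5 = 336 J
Total: 910 + 5758 + 7315 + 39358 + 336 = 53677 J = 53.7 kJ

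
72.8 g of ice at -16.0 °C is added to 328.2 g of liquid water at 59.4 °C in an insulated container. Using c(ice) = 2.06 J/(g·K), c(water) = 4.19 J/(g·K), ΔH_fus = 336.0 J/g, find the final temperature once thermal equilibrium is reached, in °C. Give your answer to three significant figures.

Heat to bring ice to 0 °C and melt it: q₁ = 72.8×2.06×16.0 + 72.8×336.0 = 26860 J
Heat the water can supply cooling to 0 °C: 328.2×4.19×59.4 = 81684.4 J > q₁, so all ice melts.
Energy balance: 328.2×4.19×(59.4 − T) = 26860 + 72.8×4.19×(T − 0)
1375.158(59.4 − T) = 26860 + 305.032 T
81684.4 − 26860 = 1680.190 T
T = 54824.4 / 1680.190 = 32.63 °C

T_f = 32.6 °C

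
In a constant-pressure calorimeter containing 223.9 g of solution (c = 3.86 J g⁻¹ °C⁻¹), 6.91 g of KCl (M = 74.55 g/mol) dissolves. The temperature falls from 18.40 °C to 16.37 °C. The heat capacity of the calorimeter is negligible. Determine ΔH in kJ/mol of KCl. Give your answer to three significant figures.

ΔH = 18.9 kJ/mol

|ΔT| = |16.37 − 18.40| = 2.03 °C
|q_surr| = (223.9 × 3.86) × 2.03 = 864.254 × 2.03 = 1754 J
n(KCl) = 6.91 / 74.55 = 0.09269 mol
Temperature fell, so q_rxn = +|q_surr| = 1.754 kJ
ΔH = q_rxn / n = 18.92 kJ/mol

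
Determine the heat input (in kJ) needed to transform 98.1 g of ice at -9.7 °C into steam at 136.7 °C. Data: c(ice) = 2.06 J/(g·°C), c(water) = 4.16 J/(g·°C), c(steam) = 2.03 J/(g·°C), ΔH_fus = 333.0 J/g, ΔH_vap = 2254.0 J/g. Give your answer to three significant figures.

q = 304 kJ

q1 (heat ice -9.7→0.0 °C): 98.1 × 2.06 × 9.7 = 1960 J
q2 (melt at 0 °C): 98.1 × 333.0 = 32667 J
q3 (heat water 0.0→100.0 °C): 98.1 × 4.16 × 100.0 = 40810 J
q4 (vaporize at 100 °C): 98.1 × 2254.0 = 221117 J
q5 (heat steam 100.0→136.7 °C): 98.1 × 2.03 × 36.7 = 7309 J
Total: 1960 + 32667 + 40810 + 221117 + 7309 = 303863 J = 304 kJ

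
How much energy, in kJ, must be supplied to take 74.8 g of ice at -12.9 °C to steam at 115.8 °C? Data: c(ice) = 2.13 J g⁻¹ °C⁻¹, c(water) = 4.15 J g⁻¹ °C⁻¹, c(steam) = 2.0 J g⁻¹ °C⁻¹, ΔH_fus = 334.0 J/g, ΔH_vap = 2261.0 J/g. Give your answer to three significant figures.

q = 230 kJ

q1 (heat ice -12.9→0.0 °C): 74.8 × 2.13 × 12.9 = 2055 J
q2 (melt at 0 °C): 74.8 × 334.0 = 24983 J
q3 (heat water 0.0→100.0 °C): 74.8 × 4.15 × 100.0 = 31042 J
q4 (vaporize at 100 °C): 74.8 × 2261.0 = 169123 J
q5 (heat steam 100.0→115.8 °C): 74.8 × 2.0 × 15.8 = 2364 J
Total: 2055 + 24983 + 31042 + 169123 + 2364 = 229567 J = 230 kJ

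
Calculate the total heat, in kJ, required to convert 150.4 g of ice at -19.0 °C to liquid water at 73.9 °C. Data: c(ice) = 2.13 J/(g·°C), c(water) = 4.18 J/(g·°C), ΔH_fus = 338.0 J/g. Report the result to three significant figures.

q1 (heat ice -19.0→0.0 °C): 150.4 × 2.13 × 19.0 = 6087 J
q2 (melt at 0 °C): 150.4 × 338.0 = 50835 J
q3 (heat water 0.0→73.9 °C): 150.4 × 4.18 × 73.9 = 46459 J
Total: 6087 + 50835 + 46459 = 103381 J = 103 kJ

q = 103 kJ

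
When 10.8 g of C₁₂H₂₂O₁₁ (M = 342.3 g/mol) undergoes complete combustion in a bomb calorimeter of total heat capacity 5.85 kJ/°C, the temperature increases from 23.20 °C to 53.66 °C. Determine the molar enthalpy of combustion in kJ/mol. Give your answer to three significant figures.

ΔT = 53.66 − 23.20 = 30.46 °C
q_cal = C_cal × ΔT = 5.85 × 30.46 = 178.191 kJ
n = 10.8 / 342.3 = 0.03155 mol
q_rxn = −q_cal = -178.191 kJ
ΔH = -178.191 / 0.03155 = -5648 kJ/mol

ΔH = -5650 kJ/mol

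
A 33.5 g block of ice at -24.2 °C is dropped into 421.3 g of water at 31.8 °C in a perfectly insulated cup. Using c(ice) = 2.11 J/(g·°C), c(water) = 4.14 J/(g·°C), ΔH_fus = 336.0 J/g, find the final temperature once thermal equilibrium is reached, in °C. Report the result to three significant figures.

Heat to bring ice to 0 °C and melt it: q₁ = 33.5×2.11×24.2 + 33.5×336.0 = 12967 J
Heat the water can supply cooling to 0 °C: 421.3×4.14×31.8 = 55465.0 J > q₁, so all ice melts.
Energy balance: 421.3×4.14×(31.8 − T) = 12967 + 33.5×4.14×(T − 0)
1744.182(31.8 − T) = 12967 + 138.69 T
55465.0 − 12967 = 1882.872 T
T = 42498.0 / 1882.872 = 22.57 °C

T_f = 22.6 °C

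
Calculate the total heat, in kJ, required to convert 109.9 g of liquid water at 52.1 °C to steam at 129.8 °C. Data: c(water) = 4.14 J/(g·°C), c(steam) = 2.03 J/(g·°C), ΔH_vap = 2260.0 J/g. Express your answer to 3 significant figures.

q1 (heat water 52.1→100.0 °C): 109.9 × 4.14 × 47.9 = 21794 J
q2 (vaporize at 100 °C): 109.9 × 2260.0 = 248374 J
q3 (heat steam 100.0→129.8 °C): 109.9 × 2.03 × 29.8 = 6648 J
Total: 21794 + 248374 + 6648 = 276816 J = 277 kJ

q = 277 kJ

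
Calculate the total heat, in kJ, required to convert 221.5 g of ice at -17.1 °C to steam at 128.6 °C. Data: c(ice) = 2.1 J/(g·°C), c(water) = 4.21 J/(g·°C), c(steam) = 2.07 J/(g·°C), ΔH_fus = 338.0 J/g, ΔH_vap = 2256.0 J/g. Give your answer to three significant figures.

q = 689 kJ

q1 (heat ice -17.1→0.0 °C): 221.5 × 2.1 × 17.1 = 7954 J
q2 (melt at 0 °C): 221.5 × 338.0 = 74867 J
q3 (heat water 0.0→100.0 °C): 221.5 × 4.21 × 100.0 = 93252 J
q4 (vaporize at 100 °C): 221.5 × 2256.0 = 499704 J
q5 (heat steam 100.0→128.6 °C): 221.5 × 2.07 × 28.6 = 13113 J
Total: 7954 + 74867 + 93252 + 499704 + 13113 = 688890 J = 689 kJ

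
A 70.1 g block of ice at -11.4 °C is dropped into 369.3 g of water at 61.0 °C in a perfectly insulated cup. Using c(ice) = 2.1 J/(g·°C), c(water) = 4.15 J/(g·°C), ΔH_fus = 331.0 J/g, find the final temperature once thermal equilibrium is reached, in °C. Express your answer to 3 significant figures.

Heat to bring ice to 0 °C and melt it: q₁ = 70.1×2.1×11.4 + 70.1×331.0 = 24881 J
Heat the water can supply cooling to 0 °C: 369.3×4.15×61.0 = 93488.3 J > q₁, so all ice melts.
Energy balance: 369.3×4.15×(61.0 − T) = 24881 + 70.1×4.15×(T − 0)
1532.595(61.0 − T) = 24881 + 290.915 T
93488.3 − 24881 = 1823.510 T
T = 68607.3 / 1823.510 = 37.62 °C

T_f = 37.6 °C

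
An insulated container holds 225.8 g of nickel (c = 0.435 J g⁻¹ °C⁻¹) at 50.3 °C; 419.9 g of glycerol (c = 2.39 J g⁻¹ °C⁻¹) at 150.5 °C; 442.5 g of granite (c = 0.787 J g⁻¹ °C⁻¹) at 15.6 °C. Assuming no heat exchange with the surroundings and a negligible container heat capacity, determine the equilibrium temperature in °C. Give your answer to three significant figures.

Σ mᵢcᵢ(T − Tᵢ) = 0  ⇒  T = Σ mᵢcᵢTᵢ / Σ mᵢcᵢ
Σ mᵢcᵢ = 225.8×0.435 + 419.9×2.39 + 442.5×0.787 = 1450.0315
Σ mᵢcᵢTᵢ = 98.223×50.3 + 1003.561×150.5 + 348.2475×15.6 = 161410
T = 161410 / 1450.0315 = 111.3 °C

T_f = 111 °C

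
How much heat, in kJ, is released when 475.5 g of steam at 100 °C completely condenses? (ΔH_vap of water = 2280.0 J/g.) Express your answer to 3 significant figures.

q = 1080 kJ

q = m × ΔH_vap = 475.5 × 2280.0 = 1084000 J = 1080 kJ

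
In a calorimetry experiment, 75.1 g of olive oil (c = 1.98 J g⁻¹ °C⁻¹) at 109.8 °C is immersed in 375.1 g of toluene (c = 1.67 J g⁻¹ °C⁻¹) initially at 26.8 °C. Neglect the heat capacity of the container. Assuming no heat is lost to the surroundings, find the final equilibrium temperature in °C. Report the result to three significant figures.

T_f = 42.7 °C

Heat lost by olive oil = heat gained by toluene.
(75.1)(1.98)(109.8 − T) = (375.1)(1.67)(T − 26.8)
148.698 (109.8 − T) = 626.417 (T − 26.8)
16327 − 148.698 T = 626.417 T − 16788
33115 = 775.115 T
T = 42.72 °C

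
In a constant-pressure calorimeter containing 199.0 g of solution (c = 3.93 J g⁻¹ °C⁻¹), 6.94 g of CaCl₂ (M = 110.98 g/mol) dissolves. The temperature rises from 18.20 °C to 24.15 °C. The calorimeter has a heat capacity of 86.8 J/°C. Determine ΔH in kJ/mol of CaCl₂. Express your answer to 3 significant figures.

ΔH = -82.7 kJ/mol

|ΔT| = |24.15 − 18.20| = 5.95 °C
|q_surr| = (199.0 × 3.93 + 86.8) × 5.95 = 868.87 × 5.95 = 5170 J
n(CaCl₂) = 6.94 / 110.98 = 0.06253 mol
Temperature rose, so q_rxn = −|q_surr| = -5.170 kJ
ΔH = q_rxn / n = -82.68 kJ/mol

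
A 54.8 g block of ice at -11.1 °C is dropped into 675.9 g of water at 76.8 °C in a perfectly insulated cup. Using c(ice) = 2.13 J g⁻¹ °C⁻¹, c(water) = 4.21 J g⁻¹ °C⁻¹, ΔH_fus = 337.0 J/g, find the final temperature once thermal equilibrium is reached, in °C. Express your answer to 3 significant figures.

T_f = 64.6 °C

Heat to bring ice to 0 °C and melt it: q₁ = 54.8×2.13×11.1 + 54.8×337.0 = 19763 J
Heat the water can supply cooling to 0 °C: 675.9×4.21×76.8 = 218537 J > q₁, so all ice melts.
Energy balance: 675.9×4.21×(76.8 − T) = 19763 + 54.8×4.21×(T − 0)
2845.539(76.8 − T) = 19763 + 230.708 T
218537 − 19763 = 3076.247 T
T = 198774 / 3076.247 = 64.62 °C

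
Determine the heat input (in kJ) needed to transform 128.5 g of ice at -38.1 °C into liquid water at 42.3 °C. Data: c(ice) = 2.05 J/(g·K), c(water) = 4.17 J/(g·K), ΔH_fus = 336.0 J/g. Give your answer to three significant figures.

q1 (heat ice -38.1→0.0 °C): 128.5 × 2.05 × 38.1 = 10036 J
q2 (melt at 0 °C): 128.5 × 336.0 = 43176 J
q3 (heat water 0.0→42.3 °C): 128.5 × 4.17 × 42.3 = 22666 J
Total: 10036 + 43176 + 22666 = 75878 J = 75.9 kJ

q = 75.9 kJ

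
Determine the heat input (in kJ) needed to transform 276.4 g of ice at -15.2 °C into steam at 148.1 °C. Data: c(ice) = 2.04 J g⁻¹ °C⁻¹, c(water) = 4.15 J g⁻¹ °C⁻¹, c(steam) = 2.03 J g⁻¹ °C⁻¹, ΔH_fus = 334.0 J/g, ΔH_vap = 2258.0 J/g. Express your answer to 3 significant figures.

q = 867 kJ

q1 (heat ice -15.2→0.0 °C): 276.4 × 2.04 × 15.2 = 8571 J
q2 (melt at 0 °C): 276.4 × 334.0 = 92318 J
q3 (heat water 0.0→100.0 °C): 276.4 × 4.15 × 100.0 = 114706 J
q4 (vaporize at 100 °C): 276.4 × 2258.0 = 624111 J
q5 (heat steam 100.0→148.1 °C): 276.4 × 2.03 × 48.1 = 26989 J
Total: 8571 + 92318 + 114706 + 624111 + 26989 = 866695 J = 867 kJ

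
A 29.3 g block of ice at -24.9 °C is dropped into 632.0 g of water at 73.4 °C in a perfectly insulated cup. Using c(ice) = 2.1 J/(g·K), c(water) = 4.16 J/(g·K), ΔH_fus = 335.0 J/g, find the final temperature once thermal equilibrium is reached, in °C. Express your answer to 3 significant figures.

Heat to bring ice to 0 °C and melt it: q₁ = 29.3×2.1×24.9 + 29.3×335.0 = 11348 J
Heat the water can supply cooling to 0 °C: 632.0×4.16×73.4 = 192977 J > q₁, so all ice melts.
Energy balance: 632.0×4.16×(73.4 − T) = 11348 + 29.3×4.16×(T − 0)
2629.12(73.4 − T) = 11348 + 121.888 T
192977 − 11348 = 2751.008 T
T = 181629 / 2751.008 = 66.02 °C

T_f = 66.0 °C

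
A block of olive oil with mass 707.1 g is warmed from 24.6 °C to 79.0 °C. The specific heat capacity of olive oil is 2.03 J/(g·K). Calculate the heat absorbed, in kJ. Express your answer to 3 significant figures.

q = 78.1 kJ

q = m c ΔT = 707.1 × 2.03 × (79.0 − 24.6)
q = 707.1 × 2.03 × 54.4 = 78090 J = 78.1 kJ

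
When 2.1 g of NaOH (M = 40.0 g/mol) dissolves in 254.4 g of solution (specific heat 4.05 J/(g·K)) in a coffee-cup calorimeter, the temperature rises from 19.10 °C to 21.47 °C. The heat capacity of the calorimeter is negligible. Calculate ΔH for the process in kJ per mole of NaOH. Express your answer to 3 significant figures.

|ΔT| = |21.47 − 19.10| = 2.37 °C
|q_surr| = (254.4 × 4.05) × 2.37 = 1030.32 × 2.37 = 2442 J
n(NaOH) = 2.1 / 40.0 = 0.05250 mol
Temperature rose, so q_rxn = −|q_surr| = -2.442 kJ
ΔH = q_rxn / n = -46.51 kJ/mol

ΔH = -46.5 kJ/mol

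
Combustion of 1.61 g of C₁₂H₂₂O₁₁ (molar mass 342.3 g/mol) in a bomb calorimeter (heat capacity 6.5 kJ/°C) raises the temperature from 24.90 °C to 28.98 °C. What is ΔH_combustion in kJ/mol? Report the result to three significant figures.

ΔH = -5640 kJ/mol

ΔT = 28.98 − 24.90 = 4.08 °C
q_cal = C_cal × ΔT = 6.5 × 4.08 = 26.52 kJ
n = 1.61 / 342.3 = 0.004703 mol
q_rxn = −q_cal = -26.52 kJ
ΔH = -26.52 / 0.004703 = -5639 kJ/mol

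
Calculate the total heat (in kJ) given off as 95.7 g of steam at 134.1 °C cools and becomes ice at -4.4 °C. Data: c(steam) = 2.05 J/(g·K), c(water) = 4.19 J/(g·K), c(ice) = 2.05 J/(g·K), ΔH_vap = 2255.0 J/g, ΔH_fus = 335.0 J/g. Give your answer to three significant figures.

q = 296 kJ

q1 (cool steam 134.1→100 °C): 95.7 × 2.05 × 34.1 = 6690 J
q2 (condense at 100 °C): 95.7 × 2255.0 = 215804 J
q3 (cool water 100→0 °C): 95.7 × 4.19 × 100.0 = 40098 J
q4 (freeze at 0 °C): 95.7 × 335.0 = 32060 J
q5 (cool ice 0→-4.4 °C): 95.7 × 2.05 × 4.4 = 863 J
Total: 6690 + 215804 + 40098 + 32060 + 863 = 295515 J = 296 kJ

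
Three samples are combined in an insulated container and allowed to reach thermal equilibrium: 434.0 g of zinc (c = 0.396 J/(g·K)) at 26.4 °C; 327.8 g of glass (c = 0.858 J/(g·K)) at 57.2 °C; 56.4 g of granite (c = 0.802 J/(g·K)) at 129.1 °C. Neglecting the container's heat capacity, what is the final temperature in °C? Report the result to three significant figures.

Σ mᵢcᵢ(T − Tᵢ) = 0  ⇒  T = Σ mᵢcᵢTᵢ / Σ mᵢcᵢ
Σ mᵢcᵢ = 434.0×0.396 + 327.8×0.858 + 56.4×0.802 = 498.3492
Σ mᵢcᵢTᵢ = 171.864×26.4 + 281.2524×57.2 + 45.2328×129.1 = 26464
T = 26464 / 498.3492 = 53.10 °C

T_f = 53.1 °C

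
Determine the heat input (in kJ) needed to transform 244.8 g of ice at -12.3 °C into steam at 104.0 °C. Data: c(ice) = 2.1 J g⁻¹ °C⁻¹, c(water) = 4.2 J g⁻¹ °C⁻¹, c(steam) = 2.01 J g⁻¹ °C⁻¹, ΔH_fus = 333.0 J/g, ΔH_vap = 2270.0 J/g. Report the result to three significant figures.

q1 (heat ice -12.3→0.0 °C): 244.8 × 2.1 × 12.3 = 6323 J
q2 (melt at 0 °C): 244.8 × 333.0 = 81518 J
q3 (heat water 0.0→100.0 °C): 244.8 × 4.2 × 100.0 = 102816 J
q4 (vaporize at 100 °C): 244.8 × 2270.0 = 555696 J
q5 (heat steam 100.0→104.0 °C): 244.8 × 2.01 × 4.0 = 1968 J
Total: 6323 + 81518 + 102816 + 555696 + 1968 = 748321 J = 748 kJ

q = 748 kJ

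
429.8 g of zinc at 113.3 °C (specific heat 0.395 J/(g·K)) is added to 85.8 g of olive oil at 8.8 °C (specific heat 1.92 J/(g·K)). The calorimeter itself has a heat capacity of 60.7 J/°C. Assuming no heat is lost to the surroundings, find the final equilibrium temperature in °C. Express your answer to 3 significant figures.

Heat lost by zinc = heat gained by olive oil + calorimeter.
(429.8)(0.395)(113.3 − T) = [(85.8)(1.92) + 60.7](T − 8.8)
169.771 (113.3 − T) = 225.436 (T − 8.8)
19235 − 169.771 T = 225.436 T − 1983.8
21218.8 = 395.207 T
T = 53.69 °C

T_f = 53.7 °C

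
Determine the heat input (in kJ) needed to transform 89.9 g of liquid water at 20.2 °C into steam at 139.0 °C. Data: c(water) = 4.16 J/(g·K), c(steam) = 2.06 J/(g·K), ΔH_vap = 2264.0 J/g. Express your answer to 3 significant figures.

q1 (heat water 20.2→100.0 °C): 89.9 × 4.16 × 79.8 = 29844 J
q2 (vaporize at 100 °C): 89.9 × 2264.0 = 203534 J
q3 (heat steam 100.0→139.0 °C): 89.9 × 2.06 × 39.0 = 7223 J
Total: 29844 + 203534 + 7223 = 240601 J = 241 kJ

q = 241 kJ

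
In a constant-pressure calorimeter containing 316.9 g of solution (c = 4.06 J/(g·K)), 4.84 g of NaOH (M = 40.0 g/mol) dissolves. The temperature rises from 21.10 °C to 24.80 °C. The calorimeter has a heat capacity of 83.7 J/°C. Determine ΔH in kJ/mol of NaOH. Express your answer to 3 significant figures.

ΔH = -41.9 kJ/mol

|ΔT| = |24.80 − 21.10| = 3.70 °C
|q_surr| = (316.9 × 4.06 + 83.7) × 3.70 = 1370.314 × 3.70 = 5070 J
n(NaOH) = 4.84 / 40.0 = 0.1210 mol
Temperature rose, so q_rxn = −|q_surr| = -5.070 kJ
ΔH = q_rxn / n = -41.90 kJ/mol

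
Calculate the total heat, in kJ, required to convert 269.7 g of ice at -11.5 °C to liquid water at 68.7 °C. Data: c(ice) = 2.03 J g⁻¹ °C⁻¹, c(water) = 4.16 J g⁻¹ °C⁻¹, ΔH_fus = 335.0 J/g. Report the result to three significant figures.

q = 174 kJ

q1 (heat ice -11.5→0.0 °C): 269.7 × 2.03 × 11.5 = 6296 J
q2 (melt at 0 °C): 269.7 × 335.0 = 90350 J
q3 (heat water 0.0→68.7 °C): 269.7 × 4.16 × 68.7 = 77078 J
Total: 6296 + 90350 + 77078 = 173724 J = 174 kJ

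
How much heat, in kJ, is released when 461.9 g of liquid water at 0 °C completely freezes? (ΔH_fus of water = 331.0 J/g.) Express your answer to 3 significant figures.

q = m × ΔH_fus = 461.9 × 331.0 = 152900 J = 153 kJ

q = 153 kJ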